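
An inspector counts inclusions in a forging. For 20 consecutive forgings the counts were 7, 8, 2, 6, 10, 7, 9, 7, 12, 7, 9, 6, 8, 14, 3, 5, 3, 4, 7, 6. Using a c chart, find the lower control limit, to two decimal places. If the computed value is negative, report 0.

0.00

c̄ = (7 + 8 + 2 + 6 + 10 + 7 + 9 + 7 + 12 + 7 + 9 + 6 + 8 + 14 + 3 + 5 + 3 + 4 + 7 + 6) / 20 = 140 / 20 = 7.0000
LCL = c̄ − 3√c̄ = 7.0000 − 3 × 2.6458 = -0.9373 → 0 (cannot be negative)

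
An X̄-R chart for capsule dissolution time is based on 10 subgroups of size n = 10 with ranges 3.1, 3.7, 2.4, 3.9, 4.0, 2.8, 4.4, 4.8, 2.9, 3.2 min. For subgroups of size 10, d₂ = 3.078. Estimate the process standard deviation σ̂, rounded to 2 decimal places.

1.14

R̄ = (3.1 + 3.7 + 2.4 + 3.9 + 4.0 + 2.8 + 4.4 + 4.8 + 2.9 + 3.2) / 10 = 3.5200
σ̂ = R̄ / d₂ = 3.5200 / 3.078 = 1.1436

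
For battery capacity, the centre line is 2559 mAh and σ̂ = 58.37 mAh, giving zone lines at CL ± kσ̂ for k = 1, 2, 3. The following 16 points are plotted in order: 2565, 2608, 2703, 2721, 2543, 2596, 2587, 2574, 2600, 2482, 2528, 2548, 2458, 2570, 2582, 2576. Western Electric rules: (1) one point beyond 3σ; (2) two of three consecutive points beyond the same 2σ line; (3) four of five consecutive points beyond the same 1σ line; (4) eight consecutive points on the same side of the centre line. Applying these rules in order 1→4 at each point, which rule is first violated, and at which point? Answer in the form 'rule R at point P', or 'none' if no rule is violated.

rule 2 at point 4

Zone of each point (C = within 1σ̂, B = 1σ̂–2σ̂, A = 2σ̂–3σ̂, * = beyond 3σ̂; sign = side of CL): 1:+C, 2:+C, 3:+A, 4:+A, 5:-C, 6:+C, 7:+C, 8:+C, 9:+C, 10:-B, 11:-C, 12:-C, 13:-B, 14:+C, 15:+C, 16:+C
Rule 2 (two of three consecutive points beyond the same 2σ limit) is satisfied at point 4.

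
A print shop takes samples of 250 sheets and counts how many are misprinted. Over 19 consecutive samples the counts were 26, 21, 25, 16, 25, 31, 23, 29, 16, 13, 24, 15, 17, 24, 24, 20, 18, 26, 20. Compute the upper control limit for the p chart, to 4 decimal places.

0.1404

p̄ = Σdᵢ / (k·n) = 413 / (19 × 250) = 0.08695
UCL = p̄ + 3·√(p̄(1−p̄)/n) = 0.08695 + 3 × √(0.08695×0.91305/250) = 0.08695 + 3 × 0.01782 = 0.14041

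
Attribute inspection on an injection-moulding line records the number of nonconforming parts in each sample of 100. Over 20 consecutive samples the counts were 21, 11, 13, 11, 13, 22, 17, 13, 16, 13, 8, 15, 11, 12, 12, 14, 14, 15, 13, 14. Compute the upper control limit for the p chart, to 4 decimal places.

p̄ = Σdᵢ / (k·n) = 278 / (20 × 100) = 0.13900
UCL = p̄ + 3·√(p̄(1−p̄)/n) = 0.13900 + 3 × √(0.13900×0.86100/100) = 0.13900 + 3 × 0.03459 = 0.24278

0.2428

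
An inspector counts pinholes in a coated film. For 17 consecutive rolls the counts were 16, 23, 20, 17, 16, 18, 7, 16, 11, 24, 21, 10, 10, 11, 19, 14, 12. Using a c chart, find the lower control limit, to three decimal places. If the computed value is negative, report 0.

3.744

c̄ = (16 + 23 + 20 + 17 + 16 + 18 + 7 + 16 + 11 + 24 + 21 + 10 + 10 + 11 + 19 + 14 + 12) / 17 = 265 / 17 = 15.5882
LCL = c̄ − 3√c̄ = 15.5882 − 3 × 3.9482 = 3.7437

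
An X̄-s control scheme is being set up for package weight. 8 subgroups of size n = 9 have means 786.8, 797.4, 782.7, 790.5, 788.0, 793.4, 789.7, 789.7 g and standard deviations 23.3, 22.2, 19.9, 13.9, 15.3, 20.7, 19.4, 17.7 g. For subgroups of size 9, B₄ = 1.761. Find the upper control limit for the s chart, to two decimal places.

33.55

s̄ = (23.3 + 22.2 + 19.9 + 13.9 + 15.3 + 20.7 + 19.4 + 17.7) / 8 = 19.0500
UCL_s = B₄·s̄ = 1.761 × 19.0500 = 33.5470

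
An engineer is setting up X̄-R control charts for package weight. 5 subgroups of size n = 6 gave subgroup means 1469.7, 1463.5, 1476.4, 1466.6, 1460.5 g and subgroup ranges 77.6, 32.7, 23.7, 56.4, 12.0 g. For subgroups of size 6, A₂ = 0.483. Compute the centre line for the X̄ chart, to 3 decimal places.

X̄̄ = (1469.7 + 1463.5 + 1476.4 + 1466.6 + 1460.5) / 5 = 7336.7000 / 5 = 1467.3400
CL = X̄̄ = 1467.3400

1467.340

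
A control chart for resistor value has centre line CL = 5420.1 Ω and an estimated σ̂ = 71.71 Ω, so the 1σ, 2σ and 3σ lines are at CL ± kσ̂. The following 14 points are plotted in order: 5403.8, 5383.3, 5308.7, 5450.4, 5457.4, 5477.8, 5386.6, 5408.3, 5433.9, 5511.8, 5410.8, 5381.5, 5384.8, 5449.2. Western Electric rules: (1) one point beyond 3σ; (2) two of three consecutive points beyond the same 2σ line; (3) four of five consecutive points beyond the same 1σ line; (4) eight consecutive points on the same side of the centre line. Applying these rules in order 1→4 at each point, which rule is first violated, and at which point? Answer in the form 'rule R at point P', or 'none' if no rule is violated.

Zone of each point (C = within 1σ̂, B = 1σ̂–2σ̂, A = 2σ̂–3σ̂, * = beyond 3σ̂; sign = side of CL): 1:-C, 2:-C, 3:-B, 4:+C, 5:+C, 6:+C, 7:-C, 8:-C, 9:+C, 10:+B, 11:-C, 12:-C, 13:-C, 14:+C
No rule fires across all 14 points.

none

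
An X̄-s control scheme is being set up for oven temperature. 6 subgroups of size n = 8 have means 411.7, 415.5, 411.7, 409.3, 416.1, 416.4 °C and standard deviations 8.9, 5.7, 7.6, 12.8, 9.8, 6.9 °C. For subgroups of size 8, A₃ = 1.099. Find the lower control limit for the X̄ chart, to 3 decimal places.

X̄̄ = (411.7 + 415.5 + 411.7 + 409.3 + 416.1 + 416.4) / 6 = 413.4500
s̄ = (8.9 + 5.7 + 7.6 + 12.8 + 9.8 + 6.9) / 6 = 8.6167
LCL = X̄̄ − A₃·s̄ = 413.4500 − 1.099 × 8.6167 = 403.9803

403.980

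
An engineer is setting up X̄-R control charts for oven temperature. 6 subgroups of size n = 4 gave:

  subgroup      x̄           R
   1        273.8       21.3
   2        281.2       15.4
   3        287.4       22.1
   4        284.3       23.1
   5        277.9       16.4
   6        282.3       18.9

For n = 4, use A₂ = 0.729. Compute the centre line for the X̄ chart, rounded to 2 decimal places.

X̄̄ = (273.8 + 281.2 + 287.4 + 284.3 + 277.9 + 282.3) / 6 = 1686.9000 / 6 = 281.1500
CL = X̄̄ = 281.1500

281.15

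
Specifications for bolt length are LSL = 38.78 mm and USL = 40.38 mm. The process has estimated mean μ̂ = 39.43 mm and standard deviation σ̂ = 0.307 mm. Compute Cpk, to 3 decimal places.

0.706

Cpu = (USL − μ̂) / (3σ̂) = (40.38 − 39.43) / (3 × 0.307) = 1.0315; Cpl = (μ̂ − LSL) / (3σ̂) = (39.43 − 38.78) / (3 × 0.307) = 0.7058; Cpk = min(Cpu, Cpl) = 0.7058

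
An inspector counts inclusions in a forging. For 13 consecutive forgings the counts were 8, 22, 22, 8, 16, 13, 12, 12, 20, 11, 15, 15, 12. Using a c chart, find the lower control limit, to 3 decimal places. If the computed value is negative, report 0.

c̄ = (8 + 22 + 22 + 8 + 16 + 13 + 12 + 12 + 20 + 11 + 15 + 15 + 12) / 13 = 186 / 13 = 14.3077
LCL = c̄ − 3√c̄ = 14.3077 − 3 × 3.7826 = 2.9600

2.960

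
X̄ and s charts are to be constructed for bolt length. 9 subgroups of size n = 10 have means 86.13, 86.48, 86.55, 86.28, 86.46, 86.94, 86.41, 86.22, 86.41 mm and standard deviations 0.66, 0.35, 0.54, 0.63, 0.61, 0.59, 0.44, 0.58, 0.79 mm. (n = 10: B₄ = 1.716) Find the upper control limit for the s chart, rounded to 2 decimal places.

0.99

s̄ = (0.66 + 0.35 + 0.54 + 0.63 + 0.61 + 0.59 + 0.44 + 0.58 + 0.79) / 9 = 0.5767
UCL_s = B₄·s̄ = 1.716 × 0.5767 = 0.9896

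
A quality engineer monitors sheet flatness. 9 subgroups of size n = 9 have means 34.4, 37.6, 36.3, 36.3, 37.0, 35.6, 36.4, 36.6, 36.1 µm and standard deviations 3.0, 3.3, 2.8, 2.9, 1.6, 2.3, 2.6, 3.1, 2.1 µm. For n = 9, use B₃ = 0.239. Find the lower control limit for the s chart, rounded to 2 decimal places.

s̄ = (3.0 + 3.3 + 2.8 + 2.9 + 1.6 + 2.3 + 2.6 + 3.1 + 2.1) / 9 = 2.6333
LCL_s = B₃·s̄ = 0.239 × 2.6333 = 0.6294

0.63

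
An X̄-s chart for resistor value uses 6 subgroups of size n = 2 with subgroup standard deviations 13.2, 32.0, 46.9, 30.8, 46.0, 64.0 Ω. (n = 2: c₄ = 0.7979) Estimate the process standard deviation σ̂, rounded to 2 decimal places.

48.65

s̄ = (13.2 + 32.0 + 46.9 + 30.8 + 46.0 + 64.0) / 6 = 38.8167
σ̂ = s̄ / c₄ = 38.8167 / 0.7979 = 48.6485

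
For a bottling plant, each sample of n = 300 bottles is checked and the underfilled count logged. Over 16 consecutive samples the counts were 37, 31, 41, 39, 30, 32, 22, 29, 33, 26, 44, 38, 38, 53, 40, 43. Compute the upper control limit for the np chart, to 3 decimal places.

52.885

p̄ = Σdᵢ / (k·n) = 576 / (16 × 300) = 0.12000
UCL = np̄ + 3·√(np̄(1−p̄)) = 36.0000 + 3 × √(36.0000×0.88000) = 36.0000 + 3 × 5.6285 = 52.8855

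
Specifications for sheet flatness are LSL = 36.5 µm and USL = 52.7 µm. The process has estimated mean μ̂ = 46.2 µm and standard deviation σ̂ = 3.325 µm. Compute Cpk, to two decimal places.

Cpu = (USL − μ̂) / (3σ̂) = (52.7 − 46.2) / (3 × 3.325) = 0.6516; Cpl = (μ̂ − LSL) / (3σ̂) = (46.2 − 36.5) / (3 × 3.325) = 0.9724; Cpk = min(Cpu, Cpl) = 0.6516

0.65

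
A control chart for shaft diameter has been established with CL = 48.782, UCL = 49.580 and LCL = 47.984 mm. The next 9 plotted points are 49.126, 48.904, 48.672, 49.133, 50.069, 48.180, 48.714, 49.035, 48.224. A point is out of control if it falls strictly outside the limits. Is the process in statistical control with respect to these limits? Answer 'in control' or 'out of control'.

Compare each point to [47.984, 49.580]: sample 5 = 50.069 > UCL.

out of control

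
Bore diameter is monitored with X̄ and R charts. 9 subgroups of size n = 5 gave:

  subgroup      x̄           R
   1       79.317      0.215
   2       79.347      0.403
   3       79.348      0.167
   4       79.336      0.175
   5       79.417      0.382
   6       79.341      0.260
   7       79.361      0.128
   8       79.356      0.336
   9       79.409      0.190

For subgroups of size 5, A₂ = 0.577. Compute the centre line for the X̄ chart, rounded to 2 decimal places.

X̄̄ = (79.317 + 79.347 + 79.348 + 79.336 + 79.417 + 79.341 + 79.361 + 79.356 + 79.409) / 9 = 714.2320 / 9 = 79.3591
CL = X̄̄ = 79.3591

79.36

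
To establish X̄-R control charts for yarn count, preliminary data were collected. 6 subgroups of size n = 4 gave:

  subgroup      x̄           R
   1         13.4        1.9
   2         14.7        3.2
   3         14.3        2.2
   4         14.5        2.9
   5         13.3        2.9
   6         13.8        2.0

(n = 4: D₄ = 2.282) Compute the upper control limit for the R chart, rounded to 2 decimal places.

5.74

R̄ = (1.9 + 3.2 + 2.2 + 2.9 + 2.9 + 2.0) / 6 = 15.1000 / 6 = 2.5167
UCL_R = D₄·R̄ = 2.282 × 2.5167 = 5.7430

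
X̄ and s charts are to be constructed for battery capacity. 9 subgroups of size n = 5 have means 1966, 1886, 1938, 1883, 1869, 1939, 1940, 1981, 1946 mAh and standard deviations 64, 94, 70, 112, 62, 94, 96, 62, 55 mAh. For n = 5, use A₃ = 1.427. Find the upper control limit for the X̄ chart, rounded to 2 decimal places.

X̄̄ = (1966 + 1886 + 1938 + 1883 + 1869 + 1939 + 1940 + 1981 + 1946) / 9 = 1927.5556
s̄ = (64 + 94 + 70 + 112 + 62 + 94 + 96 + 62 + 55) / 9 = 78.7778
UCL = X̄̄ + A₃·s̄ = 1927.5556 + 1.427 × 78.7778 = 2039.9714

2039.97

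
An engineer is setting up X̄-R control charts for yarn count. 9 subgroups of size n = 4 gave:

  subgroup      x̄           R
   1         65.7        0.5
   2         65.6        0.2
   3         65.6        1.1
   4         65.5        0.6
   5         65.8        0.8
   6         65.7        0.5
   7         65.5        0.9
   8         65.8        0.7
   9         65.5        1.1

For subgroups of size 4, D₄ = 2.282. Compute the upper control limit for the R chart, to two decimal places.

R̄ = (0.5 + 0.2 + 1.1 + 0.6 + 0.8 + 0.5 + 0.9 + 0.7 + 1.1) / 9 = 6.4000 / 9 = 0.7111
UCL_R = D₄·R̄ = 2.282 × 0.7111 = 1.6228

1.62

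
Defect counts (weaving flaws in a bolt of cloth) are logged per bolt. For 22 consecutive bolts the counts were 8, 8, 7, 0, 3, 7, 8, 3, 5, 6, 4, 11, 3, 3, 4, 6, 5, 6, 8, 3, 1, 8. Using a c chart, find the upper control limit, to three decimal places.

12.237

c̄ = (8 + 8 + 7 + 0 + 3 + 7 + 8 + 3 + 5 + 6 + 4 + 11 + 3 + 3 + 4 + 6 + 5 + 6 + 8 + 3 + 1 + 8) / 22 = 117 / 22 = 5.3182
UCL = c̄ + 3√c̄ = 5.3182 + 3 × √5.3182 = 5.3182 + 3 × 2.3061 = 12.2365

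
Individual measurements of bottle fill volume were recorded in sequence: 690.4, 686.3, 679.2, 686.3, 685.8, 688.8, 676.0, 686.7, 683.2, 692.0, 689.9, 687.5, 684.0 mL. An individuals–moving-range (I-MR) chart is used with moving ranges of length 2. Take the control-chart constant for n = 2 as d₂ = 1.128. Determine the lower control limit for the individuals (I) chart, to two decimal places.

671.31

X̄ = (690.4 + 686.3 + 679.2 + 686.3 + 685.8 + 688.8 + 676.0 + 686.7 + 683.2 + 692.0 + 689.9 + 687.5 + 684.0) / 13 = 685.8538
Moving ranges: 4.1, 7.1, 7.1, 0.5, 3.0, 12.8, 10.7, 3.5, 8.8, 2.1, 2.4, 3.5; M̄R̄ = 65.6000 / 12 = 5.4667
LCL = X̄ − 3·M̄R̄/d₂ = 685.8538 − 3 × 5.4667 / 1.128 = 671.3148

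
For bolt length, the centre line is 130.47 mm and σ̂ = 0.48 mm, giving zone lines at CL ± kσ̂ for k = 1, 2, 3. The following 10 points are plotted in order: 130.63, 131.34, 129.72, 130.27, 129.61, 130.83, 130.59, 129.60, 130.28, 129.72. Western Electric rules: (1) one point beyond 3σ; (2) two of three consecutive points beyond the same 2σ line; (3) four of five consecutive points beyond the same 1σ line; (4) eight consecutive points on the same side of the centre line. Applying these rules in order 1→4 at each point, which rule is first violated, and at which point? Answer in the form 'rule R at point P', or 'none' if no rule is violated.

none

Zone of each point (C = within 1σ̂, B = 1σ̂–2σ̂, A = 2σ̂–3σ̂, * = beyond 3σ̂; sign = side of CL): 1:+C, 2:+B, 3:-B, 4:-C, 5:-B, 6:+C, 7:+C, 8:-B, 9:-C, 10:-B
No rule fires across all 10 points.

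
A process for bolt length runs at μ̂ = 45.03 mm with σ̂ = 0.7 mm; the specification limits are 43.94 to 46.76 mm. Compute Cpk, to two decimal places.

0.52

Cpu = (USL − μ̂) / (3σ̂) = (46.76 − 45.03) / (3 × 0.7) = 0.8238; Cpl = (μ̂ − LSL) / (3σ̂) = (45.03 − 43.94) / (3 × 0.7) = 0.5190; Cpk = min(Cpu, Cpl) = 0.5190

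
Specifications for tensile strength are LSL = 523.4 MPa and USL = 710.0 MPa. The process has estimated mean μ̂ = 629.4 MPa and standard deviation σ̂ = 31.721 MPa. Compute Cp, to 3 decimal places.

0.980

Cp = (USL − LSL) / (6σ̂) = (710.0 − 523.4) / (6 × 31.721) = 186.6000 / 190.3260 = 0.9804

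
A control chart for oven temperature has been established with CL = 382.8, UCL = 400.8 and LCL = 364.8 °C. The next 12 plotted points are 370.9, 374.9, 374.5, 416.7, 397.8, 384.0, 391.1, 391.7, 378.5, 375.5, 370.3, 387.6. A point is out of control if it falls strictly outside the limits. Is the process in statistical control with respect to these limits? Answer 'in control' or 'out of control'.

out of control

Compare each point to [364.8, 400.8]: sample 4 = 416.7 > UCL.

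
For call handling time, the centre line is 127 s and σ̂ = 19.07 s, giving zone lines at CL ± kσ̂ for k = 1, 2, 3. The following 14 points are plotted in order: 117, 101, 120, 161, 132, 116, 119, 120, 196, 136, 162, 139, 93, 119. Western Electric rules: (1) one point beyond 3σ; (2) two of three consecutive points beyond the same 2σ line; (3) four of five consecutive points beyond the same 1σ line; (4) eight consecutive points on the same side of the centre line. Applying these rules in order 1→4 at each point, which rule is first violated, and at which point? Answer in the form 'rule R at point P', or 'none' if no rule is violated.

Zone of each point (C = within 1σ̂, B = 1σ̂–2σ̂, A = 2σ̂–3σ̂, * = beyond 3σ̂; sign = side of CL): 1:-C, 2:-B, 3:-C, 4:+B, 5:+C, 6:-C, 7:-C, 8:-C, 9:+*, 10:+C, 11:+B, 12:+C, 13:-B, 14:-C
Rule 1 (one point beyond the 3σ limits) is satisfied at point 9.

rule 1 at point 9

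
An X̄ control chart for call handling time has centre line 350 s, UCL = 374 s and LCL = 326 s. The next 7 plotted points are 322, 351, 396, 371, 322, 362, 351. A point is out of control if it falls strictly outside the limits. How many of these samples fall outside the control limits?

3

Compare each point to [326, 374]: sample 1 = 322 < LCL; sample 3 = 396 > UCL; sample 5 = 322 < LCL.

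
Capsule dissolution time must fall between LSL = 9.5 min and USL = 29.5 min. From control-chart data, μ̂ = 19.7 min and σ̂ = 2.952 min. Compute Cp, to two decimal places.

Cp = (USL − LSL) / (6σ̂) = (29.5 − 9.5) / (6 × 2.952) = 20.0000 / 17.7120 = 1.1292

1.13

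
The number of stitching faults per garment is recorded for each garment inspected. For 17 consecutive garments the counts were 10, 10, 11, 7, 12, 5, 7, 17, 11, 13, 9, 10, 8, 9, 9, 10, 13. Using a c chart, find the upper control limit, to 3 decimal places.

19.574

c̄ = (10 + 10 + 11 + 7 + 12 + 5 + 7 + 17 + 11 + 13 + 9 + 10 + 8 + 9 + 9 + 10 + 13) / 17 = 171 / 17 = 10.0588
UCL = c̄ + 3√c̄ = 10.0588 + 3 × √10.0588 = 10.0588 + 3 × 3.1716 = 19.5735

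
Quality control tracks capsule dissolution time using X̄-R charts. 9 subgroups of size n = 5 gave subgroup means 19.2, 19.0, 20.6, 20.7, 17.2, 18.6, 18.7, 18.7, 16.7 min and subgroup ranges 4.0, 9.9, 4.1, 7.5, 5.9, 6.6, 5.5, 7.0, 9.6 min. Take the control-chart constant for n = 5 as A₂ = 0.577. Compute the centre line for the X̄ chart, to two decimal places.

18.82

X̄̄ = (19.2 + 19.0 + 20.6 + 20.7 + 17.2 + 18.6 + 18.7 + 18.7 + 16.7) / 9 = 169.4000 / 9 = 18.8222
CL = X̄̄ = 18.8222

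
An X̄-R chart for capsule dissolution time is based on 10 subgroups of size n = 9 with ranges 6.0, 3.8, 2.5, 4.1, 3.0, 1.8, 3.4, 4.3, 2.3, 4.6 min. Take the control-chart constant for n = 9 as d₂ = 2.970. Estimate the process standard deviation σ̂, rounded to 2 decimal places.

R̄ = (6.0 + 3.8 + 2.5 + 4.1 + 3.0 + 1.8 + 3.4 + 4.3 + 2.3 + 4.6) / 10 = 3.5800
σ̂ = R̄ / d₂ = 3.5800 / 2.970 = 1.2054

1.21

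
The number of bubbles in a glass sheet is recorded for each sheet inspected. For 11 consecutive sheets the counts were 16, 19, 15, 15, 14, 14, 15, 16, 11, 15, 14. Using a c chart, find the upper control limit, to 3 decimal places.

c̄ = (16 + 19 + 15 + 15 + 14 + 14 + 15 + 16 + 11 + 15 + 14) / 11 = 164 / 11 = 14.9091
UCL = c̄ + 3√c̄ = 14.9091 + 3 × √14.9091 = 14.9091 + 3 × 3.8612 = 26.4928

26.493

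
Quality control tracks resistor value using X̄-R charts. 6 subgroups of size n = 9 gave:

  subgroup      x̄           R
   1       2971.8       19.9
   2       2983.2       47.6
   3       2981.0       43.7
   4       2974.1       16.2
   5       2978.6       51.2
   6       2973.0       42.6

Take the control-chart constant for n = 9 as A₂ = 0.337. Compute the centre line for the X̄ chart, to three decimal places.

X̄̄ = (2971.8 + 2983.2 + 2981.0 + 2974.1 + 2978.6 + 2973.0) / 6 = 17861.7000 / 6 = 2976.9500
CL = X̄̄ = 2976.9500

2976.950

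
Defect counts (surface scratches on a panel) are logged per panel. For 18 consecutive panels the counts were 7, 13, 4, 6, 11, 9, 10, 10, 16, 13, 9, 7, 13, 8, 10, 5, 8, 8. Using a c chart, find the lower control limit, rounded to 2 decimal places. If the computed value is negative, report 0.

c̄ = (7 + 13 + 4 + 6 + 11 + 9 + 10 + 10 + 16 + 13 + 9 + 7 + 13 + 8 + 10 + 5 + 8 + 8) / 18 = 167 / 18 = 9.2778
LCL = c̄ − 3√c̄ = 9.2778 − 3 × 3.0459 = 0.1399

0.14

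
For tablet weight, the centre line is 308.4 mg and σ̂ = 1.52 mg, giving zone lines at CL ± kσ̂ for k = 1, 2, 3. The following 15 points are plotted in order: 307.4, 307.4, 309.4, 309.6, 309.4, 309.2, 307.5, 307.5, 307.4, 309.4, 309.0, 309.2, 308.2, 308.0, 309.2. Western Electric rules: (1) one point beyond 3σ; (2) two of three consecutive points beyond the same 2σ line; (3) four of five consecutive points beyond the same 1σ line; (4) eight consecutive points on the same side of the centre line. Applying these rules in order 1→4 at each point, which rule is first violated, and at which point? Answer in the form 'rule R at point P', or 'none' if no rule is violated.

none

Zone of each point (C = within 1σ̂, B = 1σ̂–2σ̂, A = 2σ̂–3σ̂, * = beyond 3σ̂; sign = side of CL): 1:-C, 2:-C, 3:+C, 4:+C, 5:+C, 6:+C, 7:-C, 8:-C, 9:-C, 10:+C, 11:+C, 12:+C, 13:-C, 14:-C, 15:+C
No rule fires across all 15 points.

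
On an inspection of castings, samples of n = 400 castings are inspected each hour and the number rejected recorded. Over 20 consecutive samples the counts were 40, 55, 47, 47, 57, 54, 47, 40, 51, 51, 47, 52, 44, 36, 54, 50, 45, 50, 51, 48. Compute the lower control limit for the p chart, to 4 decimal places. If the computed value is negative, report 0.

0.0719

p̄ = Σdᵢ / (k·n) = 966 / (20 × 400) = 0.12075
LCL = p̄ − 3·√(p̄(1−p̄)/n) = 0.12075 − 3 × 0.01629 = 0.07187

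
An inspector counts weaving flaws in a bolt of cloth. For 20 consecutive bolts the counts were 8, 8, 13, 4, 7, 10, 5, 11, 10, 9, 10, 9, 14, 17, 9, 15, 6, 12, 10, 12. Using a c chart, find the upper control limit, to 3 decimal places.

19.413

c̄ = (8 + 8 + 13 + 4 + 7 + 10 + 5 + 11 + 10 + 9 + 10 + 9 + 14 + 17 + 9 + 15 + 6 + 12 + 10 + 12) / 20 = 199 / 20 = 9.9500
UCL = c̄ + 3√c̄ = 9.9500 + 3 × √9.9500 = 9.9500 + 3 × 3.1544 = 19.4131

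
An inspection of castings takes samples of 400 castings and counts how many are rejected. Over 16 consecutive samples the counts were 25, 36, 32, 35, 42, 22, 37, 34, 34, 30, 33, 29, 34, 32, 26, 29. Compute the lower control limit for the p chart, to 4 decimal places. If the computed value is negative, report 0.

p̄ = Σdᵢ / (k·n) = 510 / (16 × 400) = 0.07969
LCL = p̄ − 3·√(p̄(1−p̄)/n) = 0.07969 − 3 × 0.01354 = 0.03907

0.0391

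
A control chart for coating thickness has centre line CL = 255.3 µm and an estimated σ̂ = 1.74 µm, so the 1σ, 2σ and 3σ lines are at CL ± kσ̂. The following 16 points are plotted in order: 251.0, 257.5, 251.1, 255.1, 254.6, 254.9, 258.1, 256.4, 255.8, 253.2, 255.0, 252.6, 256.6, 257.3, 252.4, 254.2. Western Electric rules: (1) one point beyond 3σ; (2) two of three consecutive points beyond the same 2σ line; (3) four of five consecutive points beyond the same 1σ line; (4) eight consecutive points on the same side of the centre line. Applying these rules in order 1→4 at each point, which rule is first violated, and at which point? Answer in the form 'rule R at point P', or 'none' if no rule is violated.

rule 2 at point 3

Zone of each point (C = within 1σ̂, B = 1σ̂–2σ̂, A = 2σ̂–3σ̂, * = beyond 3σ̂; sign = side of CL): 1:-A, 2:+B, 3:-A, 4:-C, 5:-C, 6:-C, 7:+B, 8:+C, 9:+C, 10:-B, 11:-C, 12:-B, 13:+C, 14:+B, 15:-B, 16:-C
Rule 2 (two of three consecutive points beyond the same 2σ limit) is satisfied at point 3.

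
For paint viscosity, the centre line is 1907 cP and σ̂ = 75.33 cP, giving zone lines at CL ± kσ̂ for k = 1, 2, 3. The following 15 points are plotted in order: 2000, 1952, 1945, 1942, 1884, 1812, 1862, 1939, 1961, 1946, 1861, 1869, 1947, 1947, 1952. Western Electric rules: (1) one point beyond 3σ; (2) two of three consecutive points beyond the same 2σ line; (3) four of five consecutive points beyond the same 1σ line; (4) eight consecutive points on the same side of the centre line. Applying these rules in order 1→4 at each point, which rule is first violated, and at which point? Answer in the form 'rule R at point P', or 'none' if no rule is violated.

Zone of each point (C = within 1σ̂, B = 1σ̂–2σ̂, A = 2σ̂–3σ̂, * = beyond 3σ̂; sign = side of CL): 1:+B, 2:+C, 3:+C, 4:+C, 5:-C, 6:-B, 7:-C, 8:+C, 9:+C, 10:+C, 11:-C, 12:-C, 13:+C, 14:+C, 15:+C
No rule fires across all 15 points.

none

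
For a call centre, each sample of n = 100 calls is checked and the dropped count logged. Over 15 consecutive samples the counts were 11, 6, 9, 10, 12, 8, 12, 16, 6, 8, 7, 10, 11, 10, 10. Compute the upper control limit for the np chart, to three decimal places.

18.626

p̄ = Σdᵢ / (k·n) = 146 / (15 × 100) = 0.09733
UCL = np̄ + 3·√(np̄(1−p̄)) = 9.7333 + 3 × √(9.7333×0.90267) = 9.7333 + 3 × 2.9641 = 18.6257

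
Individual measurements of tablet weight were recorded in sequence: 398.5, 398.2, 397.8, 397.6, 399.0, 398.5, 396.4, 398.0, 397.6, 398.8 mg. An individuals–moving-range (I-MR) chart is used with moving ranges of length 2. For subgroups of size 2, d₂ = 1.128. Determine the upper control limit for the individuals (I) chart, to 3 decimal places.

400.434

X̄ = (398.5 + 398.2 + 397.8 + 397.6 + 399.0 + 398.5 + 396.4 + 398.0 + 397.6 + 398.8) / 10 = 398.0400
Moving ranges: 0.3, 0.4, 0.2, 1.4, 0.5, 2.1, 1.6, 0.4, 1.2; M̄R̄ = 8.1000 / 9 = 0.9000
UCL = X̄ + 3·M̄R̄/d₂ = 398.0400 + 3 × 0.9000 / 1.128 = 400.4336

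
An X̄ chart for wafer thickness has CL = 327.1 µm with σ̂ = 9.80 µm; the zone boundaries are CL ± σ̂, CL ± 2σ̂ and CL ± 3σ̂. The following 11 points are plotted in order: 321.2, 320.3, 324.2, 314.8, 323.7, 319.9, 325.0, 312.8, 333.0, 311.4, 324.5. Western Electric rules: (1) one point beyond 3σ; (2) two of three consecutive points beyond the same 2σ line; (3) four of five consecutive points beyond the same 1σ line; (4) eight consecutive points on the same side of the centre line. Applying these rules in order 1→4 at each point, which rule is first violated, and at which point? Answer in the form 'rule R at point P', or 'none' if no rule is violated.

rule 4 at point 8

Zone of each point (C = within 1σ̂, B = 1σ̂–2σ̂, A = 2σ̂–3σ̂, * = beyond 3σ̂; sign = side of CL): 1:-C, 2:-C, 3:-C, 4:-B, 5:-C, 6:-C, 7:-C, 8:-B, 9:+C, 10:-B, 11:-C
Rule 4 (eight consecutive points on the same side of the centre line) is satisfied at point 8.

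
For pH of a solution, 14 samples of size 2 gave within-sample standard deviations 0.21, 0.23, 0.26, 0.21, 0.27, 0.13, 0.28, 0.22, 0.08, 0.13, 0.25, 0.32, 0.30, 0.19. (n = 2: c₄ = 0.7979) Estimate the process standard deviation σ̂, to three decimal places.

0.276

s̄ = (0.21 + 0.23 + 0.26 + 0.21 + 0.27 + 0.13 + 0.28 + 0.22 + 0.08 + 0.13 + 0.25 + 0.32 + 0.30 + 0.19) / 14 = 0.2200
σ̂ = s̄ / c₄ = 0.2200 / 0.7979 = 0.2757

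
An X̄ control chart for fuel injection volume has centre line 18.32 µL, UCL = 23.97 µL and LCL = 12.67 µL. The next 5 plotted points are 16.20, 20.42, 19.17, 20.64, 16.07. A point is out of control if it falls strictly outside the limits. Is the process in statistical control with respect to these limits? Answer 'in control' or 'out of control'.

in control

All 5 points lie within [12.67, 23.97].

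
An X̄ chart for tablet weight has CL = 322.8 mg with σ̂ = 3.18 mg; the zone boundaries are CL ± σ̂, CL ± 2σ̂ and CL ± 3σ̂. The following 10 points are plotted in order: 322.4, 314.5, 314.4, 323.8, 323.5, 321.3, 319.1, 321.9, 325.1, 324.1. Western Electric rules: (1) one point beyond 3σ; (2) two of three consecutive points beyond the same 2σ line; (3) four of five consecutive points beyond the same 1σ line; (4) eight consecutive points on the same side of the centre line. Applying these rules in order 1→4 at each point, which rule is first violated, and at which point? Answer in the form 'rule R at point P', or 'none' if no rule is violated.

rule 2 at point 3

Zone of each point (C = within 1σ̂, B = 1σ̂–2σ̂, A = 2σ̂–3σ̂, * = beyond 3σ̂; sign = side of CL): 1:-C, 2:-A, 3:-A, 4:+C, 5:+C, 6:-C, 7:-B, 8:-C, 9:+C, 10:+C
Rule 2 (two of three consecutive points beyond the same 2σ limit) is satisfied at point 3.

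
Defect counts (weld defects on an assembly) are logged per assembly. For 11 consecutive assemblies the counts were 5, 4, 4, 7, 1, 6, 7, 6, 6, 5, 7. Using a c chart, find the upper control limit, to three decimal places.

12.161

c̄ = (5 + 4 + 4 + 7 + 1 + 6 + 7 + 6 + 6 + 5 + 7) / 11 = 58 / 11 = 5.2727
UCL = c̄ + 3√c̄ = 5.2727 + 3 × √5.2727 = 5.2727 + 3 × 2.2962 = 12.1615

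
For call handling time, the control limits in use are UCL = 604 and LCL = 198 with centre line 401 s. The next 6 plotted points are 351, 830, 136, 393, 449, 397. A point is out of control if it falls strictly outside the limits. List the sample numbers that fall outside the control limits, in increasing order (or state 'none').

2, 3

Compare each point to [198, 604]: sample 2 = 830 > UCL; sample 3 = 136 < LCL.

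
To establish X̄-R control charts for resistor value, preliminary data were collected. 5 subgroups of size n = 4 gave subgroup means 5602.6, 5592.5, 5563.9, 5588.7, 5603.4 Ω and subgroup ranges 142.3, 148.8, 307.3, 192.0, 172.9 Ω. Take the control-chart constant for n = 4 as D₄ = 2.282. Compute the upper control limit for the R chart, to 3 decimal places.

439.650

R̄ = (142.3 + 148.8 + 307.3 + 192.0 + 172.9) / 5 = 963.3000 / 5 = 192.6600
UCL_R = D₄·R̄ = 2.282 × 192.6600 = 439.6501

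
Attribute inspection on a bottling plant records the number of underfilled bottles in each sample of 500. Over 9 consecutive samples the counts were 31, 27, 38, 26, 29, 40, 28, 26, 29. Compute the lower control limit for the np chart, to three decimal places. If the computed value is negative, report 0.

14.403

p̄ = Σdᵢ / (k·n) = 274 / (9 × 500) = 0.06089
LCL = np̄ − 3·√(np̄(1−p̄)) = 30.4444 − 3 × 5.3470 = 14.4034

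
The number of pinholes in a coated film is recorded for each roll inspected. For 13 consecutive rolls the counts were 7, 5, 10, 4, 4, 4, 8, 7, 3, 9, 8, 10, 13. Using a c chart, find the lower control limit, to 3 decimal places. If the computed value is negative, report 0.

0.000

c̄ = (7 + 5 + 10 + 4 + 4 + 4 + 8 + 7 + 3 + 9 + 8 + 10 + 13) / 13 = 92 / 13 = 7.0769
LCL = c̄ − 3√c̄ = 7.0769 − 3 × 2.6602 = -0.9038 → 0 (cannot be negative)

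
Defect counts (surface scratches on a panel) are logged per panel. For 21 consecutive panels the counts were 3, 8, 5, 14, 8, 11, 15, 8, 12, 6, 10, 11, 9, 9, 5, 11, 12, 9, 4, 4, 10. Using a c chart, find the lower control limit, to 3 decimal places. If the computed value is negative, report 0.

0.000

c̄ = (3 + 8 + 5 + 14 + 8 + 11 + 15 + 8 + 12 + 6 + 10 + 11 + 9 + 9 + 5 + 11 + 12 + 9 + 4 + 4 + 10) / 21 = 184 / 21 = 8.7619
LCL = c̄ − 3√c̄ = 8.7619 − 3 × 2.9601 = -0.1182 → 0 (cannot be negative)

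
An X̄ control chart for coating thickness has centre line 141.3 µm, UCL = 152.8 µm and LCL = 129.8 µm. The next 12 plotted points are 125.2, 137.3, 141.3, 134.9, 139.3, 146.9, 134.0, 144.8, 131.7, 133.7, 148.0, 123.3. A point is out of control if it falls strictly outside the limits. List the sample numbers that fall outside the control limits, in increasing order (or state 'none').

1, 12

Compare each point to [129.8, 152.8]: sample 1 = 125.2 < LCL; sample 12 = 123.3 < LCL.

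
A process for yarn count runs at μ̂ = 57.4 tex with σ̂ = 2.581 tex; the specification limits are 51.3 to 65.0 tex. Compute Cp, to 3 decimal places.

Cp = (USL − LSL) / (6σ̂) = (65.0 − 51.3) / (6 × 2.581) = 13.7000 / 15.4860 = 0.8847

0.885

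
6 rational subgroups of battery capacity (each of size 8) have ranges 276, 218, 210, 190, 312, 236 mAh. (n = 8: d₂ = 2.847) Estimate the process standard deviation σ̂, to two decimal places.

R̄ = (276 + 218 + 210 + 190 + 312 + 236) / 6 = 240.3333
σ̂ = R̄ / d₂ = 240.3333 / 2.847 = 84.4163

84.42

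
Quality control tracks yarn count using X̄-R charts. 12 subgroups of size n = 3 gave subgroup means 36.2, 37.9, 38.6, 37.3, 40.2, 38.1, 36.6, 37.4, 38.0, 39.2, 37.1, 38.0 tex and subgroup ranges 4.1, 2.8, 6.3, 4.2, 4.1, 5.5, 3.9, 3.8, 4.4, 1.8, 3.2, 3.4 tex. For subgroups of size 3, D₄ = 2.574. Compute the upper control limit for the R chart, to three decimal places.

R̄ = (4.1 + 2.8 + 6.3 + 4.2 + 4.1 + 5.5 + 3.9 + 3.8 + 4.4 + 1.8 + 3.2 + 3.4) / 12 = 47.5000 / 12 = 3.9583
UCL_R = D₄·R̄ = 2.574 × 3.9583 = 10.1888

10.189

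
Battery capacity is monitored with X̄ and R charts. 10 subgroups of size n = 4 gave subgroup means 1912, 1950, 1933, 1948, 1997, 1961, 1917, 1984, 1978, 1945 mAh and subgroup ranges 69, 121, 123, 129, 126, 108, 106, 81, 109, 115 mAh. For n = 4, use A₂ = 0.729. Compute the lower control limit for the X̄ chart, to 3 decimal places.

1873.258

X̄̄ = (1912 + 1950 + 1933 + 1948 + 1997 + 1961 + 1917 + 1984 + 1978 + 1945) / 10 = 19525.0000 / 10 = 1952.5000
R̄ = (69 + 121 + 123 + 129 + 126 + 108 + 106 + 81 + 109 + 115) / 10 = 1087.0000 / 10 = 108.7000
LCL = X̄̄ − A₂·R̄ = 1952.5000 − 0.729 × 108.7000 = 1873.2577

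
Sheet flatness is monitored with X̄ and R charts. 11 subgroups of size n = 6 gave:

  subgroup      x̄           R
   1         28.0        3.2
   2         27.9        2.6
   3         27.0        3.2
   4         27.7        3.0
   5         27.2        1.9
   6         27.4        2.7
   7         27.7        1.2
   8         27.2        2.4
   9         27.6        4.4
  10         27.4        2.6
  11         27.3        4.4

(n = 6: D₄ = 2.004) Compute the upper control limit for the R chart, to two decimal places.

5.76

R̄ = (3.2 + 2.6 + 3.2 + 3.0 + 1.9 + 2.7 + 1.2 + 2.4 + 4.4 + 2.6 + 4.4) / 11 = 31.6000 / 11 = 2.8727
UCL_R = D₄·R̄ = 2.004 × 2.8727 = 5.7569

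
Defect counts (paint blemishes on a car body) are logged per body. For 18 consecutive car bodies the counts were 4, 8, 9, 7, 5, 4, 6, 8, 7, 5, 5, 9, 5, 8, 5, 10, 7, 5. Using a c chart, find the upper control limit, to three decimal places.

14.149

c̄ = (4 + 8 + 9 + 7 + 5 + 4 + 6 + 8 + 7 + 5 + 5 + 9 + 5 + 8 + 5 + 10 + 7 + 5) / 18 = 117 / 18 = 6.5000
UCL = c̄ + 3√c̄ = 6.5000 + 3 × √6.5000 = 6.5000 + 3 × 2.5495 = 14.1485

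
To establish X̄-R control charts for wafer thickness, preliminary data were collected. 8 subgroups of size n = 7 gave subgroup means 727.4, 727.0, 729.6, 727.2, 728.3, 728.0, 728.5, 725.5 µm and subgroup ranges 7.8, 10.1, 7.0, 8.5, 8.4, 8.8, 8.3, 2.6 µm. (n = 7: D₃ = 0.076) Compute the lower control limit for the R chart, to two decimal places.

0.58

R̄ = (7.8 + 10.1 + 7.0 + 8.5 + 8.4 + 8.8 + 8.3 + 2.6) / 8 = 61.5000 / 8 = 7.6875
LCL_R = D₃·R̄ = 0.076 × 7.6875 = 0.5842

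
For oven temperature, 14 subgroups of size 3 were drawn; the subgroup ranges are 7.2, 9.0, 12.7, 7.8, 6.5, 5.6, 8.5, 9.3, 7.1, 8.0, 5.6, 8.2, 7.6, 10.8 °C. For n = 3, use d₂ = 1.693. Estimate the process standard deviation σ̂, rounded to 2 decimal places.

R̄ = (7.2 + 9.0 + 12.7 + 7.8 + 6.5 + 5.6 + 8.5 + 9.3 + 7.1 + 8.0 + 5.6 + 8.2 + 7.6 + 10.8) / 14 = 8.1357
σ̂ = R̄ / d₂ = 8.1357 / 1.693 = 4.8055

4.81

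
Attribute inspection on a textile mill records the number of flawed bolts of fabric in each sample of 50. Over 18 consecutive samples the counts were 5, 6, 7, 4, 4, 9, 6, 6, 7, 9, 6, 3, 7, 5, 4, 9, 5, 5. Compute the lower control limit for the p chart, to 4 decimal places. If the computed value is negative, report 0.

p̄ = Σdᵢ / (k·n) = 107 / (18 × 50) = 0.11889
LCL = p̄ − 3·√(p̄(1−p̄)/n) = 0.11889 − 3 × 0.04577 = -0.01843 → 0 (negative, so LCL = 0)

0.0000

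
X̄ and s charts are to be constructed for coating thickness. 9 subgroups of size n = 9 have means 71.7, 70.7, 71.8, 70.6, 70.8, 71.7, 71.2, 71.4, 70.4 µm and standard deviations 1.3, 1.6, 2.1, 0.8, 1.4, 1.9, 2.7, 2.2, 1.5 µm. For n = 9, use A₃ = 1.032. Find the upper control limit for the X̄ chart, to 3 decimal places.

72.922

X̄̄ = (71.7 + 70.7 + 71.8 + 70.6 + 70.8 + 71.7 + 71.2 + 71.4 + 70.4) / 9 = 71.1444
s̄ = (1.3 + 1.6 + 2.1 + 0.8 + 1.4 + 1.9 + 2.7 + 2.2 + 1.5) / 9 = 1.7222
UCL = X̄̄ + A₃·s̄ = 71.1444 + 1.032 × 1.7222 = 72.9218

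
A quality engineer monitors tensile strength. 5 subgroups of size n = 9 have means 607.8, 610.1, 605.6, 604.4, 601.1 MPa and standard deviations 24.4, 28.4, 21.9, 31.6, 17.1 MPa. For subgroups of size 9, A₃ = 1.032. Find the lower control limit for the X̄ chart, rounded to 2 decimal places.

580.33

X̄̄ = (607.8 + 610.1 + 605.6 + 604.4 + 601.1) / 5 = 605.8000
s̄ = (24.4 + 28.4 + 21.9 + 31.6 + 17.1) / 5 = 24.6800
LCL = X̄̄ − A₃·s̄ = 605.8000 − 1.032 × 24.6800 = 580.3302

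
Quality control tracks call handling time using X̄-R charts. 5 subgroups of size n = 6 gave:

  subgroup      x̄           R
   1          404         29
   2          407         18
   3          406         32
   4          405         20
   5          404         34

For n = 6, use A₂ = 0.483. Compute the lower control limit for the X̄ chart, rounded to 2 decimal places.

392.35

X̄̄ = (404 + 407 + 406 + 405 + 404) / 5 = 2026.0000 / 5 = 405.2000
R̄ = (29 + 18 + 32 + 20 + 34) / 5 = 133.0000 / 5 = 26.6000
LCL = X̄̄ − A₂·R̄ = 405.2000 − 0.483 × 26.6000 = 392.3522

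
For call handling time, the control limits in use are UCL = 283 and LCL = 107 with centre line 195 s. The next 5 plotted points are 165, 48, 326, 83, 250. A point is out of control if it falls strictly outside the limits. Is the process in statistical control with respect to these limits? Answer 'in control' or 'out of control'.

Compare each point to [107, 283]: sample 2 = 48 < LCL; sample 3 = 326 > UCL; sample 4 = 83 < LCL.

out of control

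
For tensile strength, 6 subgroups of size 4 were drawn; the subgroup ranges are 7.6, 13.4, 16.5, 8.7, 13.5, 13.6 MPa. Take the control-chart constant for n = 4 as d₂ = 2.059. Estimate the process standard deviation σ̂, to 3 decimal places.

5.933

R̄ = (7.6 + 13.4 + 16.5 + 8.7 + 13.5 + 13.6) / 6 = 12.2167
σ̂ = R̄ / d₂ = 12.2167 / 2.059 = 5.9333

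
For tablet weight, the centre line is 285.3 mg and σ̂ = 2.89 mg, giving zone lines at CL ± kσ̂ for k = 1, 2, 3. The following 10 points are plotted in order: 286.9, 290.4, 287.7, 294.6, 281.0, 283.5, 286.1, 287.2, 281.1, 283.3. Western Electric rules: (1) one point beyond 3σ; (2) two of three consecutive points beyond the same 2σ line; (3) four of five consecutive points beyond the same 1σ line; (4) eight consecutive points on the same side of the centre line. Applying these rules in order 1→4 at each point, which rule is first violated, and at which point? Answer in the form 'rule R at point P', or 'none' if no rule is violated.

rule 1 at point 4

Zone of each point (C = within 1σ̂, B = 1σ̂–2σ̂, A = 2σ̂–3σ̂, * = beyond 3σ̂; sign = side of CL): 1:+C, 2:+B, 3:+C, 4:+*, 5:-B, 6:-C, 7:+C, 8:+C, 9:-B, 10:-C
Rule 1 (one point beyond the 3σ limits) is satisfied at point 4.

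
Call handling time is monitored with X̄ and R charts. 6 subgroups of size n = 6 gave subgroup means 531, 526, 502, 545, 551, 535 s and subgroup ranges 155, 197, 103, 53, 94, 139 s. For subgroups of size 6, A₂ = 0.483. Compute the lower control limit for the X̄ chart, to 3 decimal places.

X̄̄ = (531 + 526 + 502 + 545 + 551 + 535) / 6 = 3190.0000 / 6 = 531.6667
R̄ = (155 + 197 + 103 + 53 + 94 + 139) / 6 = 741.0000 / 6 = 123.5000
LCL = X̄̄ − A₂·R̄ = 531.6667 − 0.483 × 123.5000 = 472.0162

472.016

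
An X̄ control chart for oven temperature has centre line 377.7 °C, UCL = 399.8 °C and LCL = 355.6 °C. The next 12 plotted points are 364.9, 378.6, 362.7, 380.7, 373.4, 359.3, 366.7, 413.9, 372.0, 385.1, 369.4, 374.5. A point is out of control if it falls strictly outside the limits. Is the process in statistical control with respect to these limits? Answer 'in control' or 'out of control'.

Compare each point to [355.6, 399.8]: sample 8 = 413.9 > UCL.

out of control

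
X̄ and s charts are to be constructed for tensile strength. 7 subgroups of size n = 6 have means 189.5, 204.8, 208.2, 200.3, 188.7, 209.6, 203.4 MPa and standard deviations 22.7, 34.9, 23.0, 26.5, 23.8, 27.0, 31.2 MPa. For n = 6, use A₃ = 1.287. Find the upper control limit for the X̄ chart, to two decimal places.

235.41

X̄̄ = (189.5 + 204.8 + 208.2 + 200.3 + 188.7 + 209.6 + 203.4) / 7 = 200.6429
s̄ = (22.7 + 34.9 + 23.0 + 26.5 + 23.8 + 27.0 + 31.2) / 7 = 27.0143
UCL = X̄̄ + A₃·s̄ = 200.6429 + 1.287 × 27.0143 = 235.4102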